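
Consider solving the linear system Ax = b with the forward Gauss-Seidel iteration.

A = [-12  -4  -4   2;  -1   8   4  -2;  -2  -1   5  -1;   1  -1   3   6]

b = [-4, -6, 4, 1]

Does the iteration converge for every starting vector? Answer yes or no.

Split A = D + L + U, D = diag(-12, 8, 5, 6).
Gauss-Seidel: T = -(D+L)⁻¹U, row 0 first, T[0,1] = -(-4)/(-12) = -0.3333; later rows by forward substitution.
  T[0,:] = [+0.0000, -0.3333, -0.3333, +0.1667]
  T[1,:] = [+0.0000, -0.0417, -0.5417, +0.2708]
  T[2,:] = [+0.0000, -0.1417, -0.2417, +0.3208]
  T[3,:] = [+0.0000, +0.1194, +0.0861, -0.1431]
eigenvalue magnitudes: 0.5887, 0.0971, 0.0971, 0.0000.
ρ = 0.5887; 0.5887 < 1: convergent.

yes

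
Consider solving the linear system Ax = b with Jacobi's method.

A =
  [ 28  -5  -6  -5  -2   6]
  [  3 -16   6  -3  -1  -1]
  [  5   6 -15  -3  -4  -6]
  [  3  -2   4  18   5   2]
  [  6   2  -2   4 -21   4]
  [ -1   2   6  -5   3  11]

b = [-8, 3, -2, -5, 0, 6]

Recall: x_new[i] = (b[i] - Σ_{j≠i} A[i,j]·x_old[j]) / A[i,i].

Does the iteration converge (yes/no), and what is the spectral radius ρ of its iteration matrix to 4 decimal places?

A = D + L + U where D = diag(28, -16, -15, 18, -21, 11).
T_J = -D⁻¹(L+U): T[0,5] = -(6)/(28) = -0.2143; T[0,0] = 0.
  T[0,:] = [+0.0000  +0.1786  +0.2143  +0.1786  +0.0714  -0.2143]
  T[1,:] = [+0.1875  +0.0000  +0.3750  -0.1875  -0.0625  -0.0625]
  T[2,:] = [+0.3333  +0.4000  +0.0000  -0.2000  -0.2667  -0.4000]
  T[3,:] = [-0.1667  +0.1111  -0.2222  +0.0000  -0.2778  -0.1111]
  T[4,:] = [+0.2857  +0.0952  -0.0952  +0.1905  +0.0000  +0.1905]
  T[5,:] = [+0.0909  -0.1818  -0.5455  +0.4545  -0.2727  +0.0000]
|λ(T)| sorted: 0.8339, 0.5387, 0.3563, 0.3563, 0.2778, 0.2778.
spectral radius ρ = 0.8339; 0.8339 < 1, so it converges for any x₀.

yes, ρ = 0.8339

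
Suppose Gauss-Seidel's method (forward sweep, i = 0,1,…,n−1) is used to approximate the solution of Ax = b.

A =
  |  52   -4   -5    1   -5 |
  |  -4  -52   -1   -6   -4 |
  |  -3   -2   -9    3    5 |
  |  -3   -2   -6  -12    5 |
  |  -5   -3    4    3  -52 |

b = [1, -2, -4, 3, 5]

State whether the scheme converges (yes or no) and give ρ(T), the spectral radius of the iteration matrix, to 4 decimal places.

yes, ρ = 0.1751

Let D = diag(52, -52, -9, -12, -52); L, U the strict triangles.
Gauss-Seidel: T = -(D+L)⁻¹U, row 0 first, T[0,4] = -(-5)/(52) = +0.0962; later rows by forward substitution.
  T[0,:] = [+0.0000  +0.0769  +0.0962  -0.0192  +0.0962]
  T[1,:] = [+0.0000  -0.0059  -0.0266  -0.1139  -0.0843]
  T[2,:] = [+0.0000  -0.0243  -0.0261  +0.3651  +0.5422]
  T[3,:] = [+0.0000  -0.0061  -0.0065  -0.1587  +0.1356]
  T[4,:] = [+0.0000  -0.0093  -0.0101  +0.0273  +0.0452]
eigenvalue magnitudes: 0.1751, 0.0618, 0.0618, 0.0295, 0.0000.
ρ(T) = max|λ| = 0.1751; 0.1751 < 1 ⇒ converges.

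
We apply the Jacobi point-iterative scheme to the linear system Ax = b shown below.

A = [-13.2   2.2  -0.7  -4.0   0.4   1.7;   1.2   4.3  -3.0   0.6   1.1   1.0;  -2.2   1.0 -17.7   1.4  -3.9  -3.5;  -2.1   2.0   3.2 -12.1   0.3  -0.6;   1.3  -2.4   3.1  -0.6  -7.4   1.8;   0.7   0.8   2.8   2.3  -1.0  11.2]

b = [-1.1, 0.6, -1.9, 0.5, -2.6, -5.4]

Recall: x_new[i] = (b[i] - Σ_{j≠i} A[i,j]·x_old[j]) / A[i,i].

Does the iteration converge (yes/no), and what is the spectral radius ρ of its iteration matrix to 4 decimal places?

Diagonal D = diag(-13.2, 4.3, -17.7, -12.1, -7.4, 11.2); L, U strict lower/upper.
T_J = -D⁻¹(L+U): T[0,5] = -(1.7)/(-13.2) = +0.1288; T[0,0] = 0.
  T[0,:] = [+0.0000, +0.1667, -0.0530, -0.3030, +0.0303, +0.1288]
  T[1,:] = [-0.2791, +0.0000, +0.6977, -0.1395, -0.2558, -0.2326]
  T[2,:] = [-0.1243, +0.0565, +0.0000, +0.0791, -0.2203, -0.1977]
  T[3,:] = [-0.1736, +0.1653, +0.2645, +0.0000, +0.0248, -0.0496]
  T[4,:] = [+0.1757, -0.3243, +0.4189, -0.0811, +0.0000, +0.2432]
  T[5,:] = [-0.0625, -0.0714, -0.2500, -0.2054, +0.0893, +0.0000]
eigenvalue magnitudes: 0.6283, 0.4113, 0.4113, 0.2031, 0.2031, 0.1031.
ρ = 0.6283; 0.6283 < 1, so it converges for any x₀.

yes, ρ = 0.6283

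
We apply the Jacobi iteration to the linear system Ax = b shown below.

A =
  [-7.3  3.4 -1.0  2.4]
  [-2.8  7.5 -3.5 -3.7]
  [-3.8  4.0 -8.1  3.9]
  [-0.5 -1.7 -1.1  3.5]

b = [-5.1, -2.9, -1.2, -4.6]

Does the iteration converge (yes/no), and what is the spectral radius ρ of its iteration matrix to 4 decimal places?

yes, ρ = 0.9423

Write A = D+L+U with D = diag(-7.3, 7.5, -8.1, 3.5).
T_J = -D⁻¹(L+U): T[3,1] = -(-1.7)/(3.5) = +0.4857; T[3,3] = 0.
  T[0,:] = [+0.0000  +0.4658  -0.1370  +0.3288]
  T[1,:] = [+0.3733  +0.0000  +0.4667  +0.4933]
  T[2,:] = [-0.4691  +0.4938  +0.0000  +0.4815]
  T[3,:] = [+0.1429  +0.4857  +0.3143  +0.0000]
|λ(T)| sorted: 0.9423, 0.7879, 0.4596, 0.3051.
ρ = 0.9423; 0.9423 < 1 ⇒ converges.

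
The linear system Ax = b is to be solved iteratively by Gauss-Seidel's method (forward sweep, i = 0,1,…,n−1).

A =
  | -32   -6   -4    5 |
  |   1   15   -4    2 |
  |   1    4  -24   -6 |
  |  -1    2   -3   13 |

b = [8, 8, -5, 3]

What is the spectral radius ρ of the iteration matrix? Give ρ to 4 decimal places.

0.1533

Let D = diag(-32, 15, -24, 13); L, U the strict triangles.
Gauss-Seidel: T = -(D+L)⁻¹U, row 0 first, T[0,2] = -(-4)/(-32) = -0.1250; later rows by forward substitution.
  T[0,:] = [+0.0000 -0.1875 -0.1250 +0.1562]
  T[1,:] = [+0.0000 +0.0125 +0.2750 -0.1437]
  T[2,:] = [+0.0000 -0.0057 +0.0406 -0.2674]
  T[3,:] = [+0.0000 -0.0177 -0.0425 -0.0276]
|roots of det(T-λI)|: 0.1533, 0.0792, 0.0792, 0.0000.
ρ = 0.1533; 0.1533 < 1 ⇒ converges.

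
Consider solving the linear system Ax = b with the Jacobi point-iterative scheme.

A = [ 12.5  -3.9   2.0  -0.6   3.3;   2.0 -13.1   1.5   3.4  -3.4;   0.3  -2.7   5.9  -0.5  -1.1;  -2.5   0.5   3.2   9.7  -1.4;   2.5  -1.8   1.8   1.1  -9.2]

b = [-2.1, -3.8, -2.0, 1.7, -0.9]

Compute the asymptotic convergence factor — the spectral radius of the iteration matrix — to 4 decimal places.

0.5789

A = D + L + U where D = diag(12.5, -13.1, 5.9, 9.7, -9.2).
Jacobi: T = -D⁻¹(L+U), T[2,0] = -(0.3)/(5.9) = -0.0508; T[2,2] = 0.
  T[0,:] = [+0.0000, +0.3120, -0.1600, +0.0480, -0.2640]
  T[1,:] = [+0.1527, +0.0000, +0.1145, +0.2595, -0.2595]
  T[2,:] = [-0.0508, +0.4576, +0.0000, +0.0847, +0.1864]
  T[3,:] = [+0.2577, -0.0515, -0.3299, +0.0000, +0.1443]
  T[4,:] = [+0.2717, -0.1957, +0.1957, +0.1196, +0.0000]
moduli |λ_i(T)| = 0.5789, 0.3942, 0.3942, 0.2091, 0.2091.
ρ = 0.5789; 0.5789 < 1: convergent.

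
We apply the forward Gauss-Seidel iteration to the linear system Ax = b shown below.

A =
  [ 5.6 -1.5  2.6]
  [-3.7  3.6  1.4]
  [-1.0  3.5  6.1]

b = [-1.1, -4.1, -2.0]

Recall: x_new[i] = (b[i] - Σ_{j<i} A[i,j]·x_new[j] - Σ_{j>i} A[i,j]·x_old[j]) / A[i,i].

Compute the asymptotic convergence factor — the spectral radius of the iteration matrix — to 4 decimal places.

0.6706

A = D + L + U where D = diag(5.6, 3.6, 6.1).
GS T = -(D+L)⁻¹U: row 0 first, T[0,2] = -(2.6)/(5.6) = -0.4643; later rows by forward substitution.
  T[0,:] = [+0.0000 +0.2679 -0.4643]
  T[1,:] = [+0.0000 +0.2753 -0.8661]
  T[2,:] = [+0.0000 -0.1140 +0.4208]
moduli |λ_i(T)| = 0.6706, 0.0255, 0.0000.
ρ = 0.6706; 0.6706 < 1: convergent.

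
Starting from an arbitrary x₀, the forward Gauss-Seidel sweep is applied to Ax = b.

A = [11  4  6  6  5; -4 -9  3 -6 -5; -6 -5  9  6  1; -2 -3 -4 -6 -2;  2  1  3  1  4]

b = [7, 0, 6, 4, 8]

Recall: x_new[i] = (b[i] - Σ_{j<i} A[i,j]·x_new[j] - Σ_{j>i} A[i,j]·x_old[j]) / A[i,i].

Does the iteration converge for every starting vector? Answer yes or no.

Let D = diag(11, -9, 9, -6, 4); L, U the strict triangles.
T_GS = -(D+L)⁻¹U: row 0 first, T[0,4] = -(5)/(11) = -0.4545; later rows by forward substitution.
  T[0,:] = [+0.0000 -0.3636 -0.5455 -0.5455 -0.4545]
  T[1,:] = [+0.0000 +0.1616 +0.5758 -0.4242 -0.3535]
  T[2,:] = [+0.0000 -0.1526 -0.0438 -1.2660 -0.6105]
  T[3,:] = [+0.0000 +0.1422 -0.0769 +1.2379 +0.4020]
  T[4,:] = [+0.0000 +0.2204 +0.1808 +1.0188 +0.6731]
moduli |λ_i(T)| = 1.4846, 0.3463, 0.3463, 0.0757, 0.0000.
ρ(T) = max|λ| = 1.4846; 1.4846 > 1 ⇒ diverges.

no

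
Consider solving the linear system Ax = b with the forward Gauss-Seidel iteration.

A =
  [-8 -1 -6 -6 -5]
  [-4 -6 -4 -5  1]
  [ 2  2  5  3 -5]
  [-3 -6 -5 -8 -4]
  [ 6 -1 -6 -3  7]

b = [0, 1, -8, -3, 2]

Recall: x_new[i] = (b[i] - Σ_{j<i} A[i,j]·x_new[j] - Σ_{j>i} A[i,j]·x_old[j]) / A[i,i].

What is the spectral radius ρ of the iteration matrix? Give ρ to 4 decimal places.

Diagonal D = diag(-8, -6, 5, -8, 7); L, U strict lower/upper.
T_GS = -(D+L)⁻¹U: row 0 first, T[0,3] = -(-6)/(-8) = -0.7500; later rows by forward substitution.
  T[0,:] = [+0.0000  -0.1250  -0.7500  -0.7500  -0.6250]
  T[1,:] = [+0.0000  +0.0833  -0.1667  -0.3333  +0.5833]
  T[2,:] = [+0.0000  +0.0167  +0.3667  -0.1667  +1.0167]
  T[3,:] = [+0.0000  -0.0260  +0.1771  +0.6354  -1.3385]
  T[4,:] = [+0.0000  +0.1222  +1.0092  +0.7247  +0.9168]
eigenvalue magnitudes: 1.2439, 0.4571, 0.4571, 0.0825, 0.0000.
ρ = 1.2439; 1.2439 > 1 ⇒ diverges.

1.2439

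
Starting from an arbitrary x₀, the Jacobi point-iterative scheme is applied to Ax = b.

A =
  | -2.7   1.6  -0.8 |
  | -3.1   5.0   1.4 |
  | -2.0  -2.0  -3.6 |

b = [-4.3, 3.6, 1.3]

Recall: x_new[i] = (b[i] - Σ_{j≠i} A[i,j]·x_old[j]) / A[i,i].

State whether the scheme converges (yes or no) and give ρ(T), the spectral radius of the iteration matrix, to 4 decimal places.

Diagonal D = diag(-2.7, 5, -3.6); L, U strict lower/upper.
Jacobi: T = -D⁻¹(L+U), T[1,2] = -(1.4)/(5) = -0.2800; T[1,1] = 0.
  T[0,:] = [+0.0000, +0.5926, -0.2963]
  T[1,:] = [+0.6200, +0.0000, -0.2800]
  T[2,:] = [-0.5556, -0.5556, +0.0000]
|λ(T)| sorted: 0.9450, 0.6057, 0.3393.
spectral radius ρ = 0.9450; 0.9450 < 1: convergent.

yes, ρ = 0.9450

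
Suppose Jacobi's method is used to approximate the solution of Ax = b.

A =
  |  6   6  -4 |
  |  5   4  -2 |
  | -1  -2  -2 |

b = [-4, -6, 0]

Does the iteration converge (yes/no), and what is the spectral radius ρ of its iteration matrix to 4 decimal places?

no, ρ = 1.1616

Write A = D+L+U with D = diag(6, 4, -2).
Jacobi: T = -D⁻¹(L+U), T[1,0] = -(5)/(4) = -1.2500; T[1,1] = 0.
  T[0,:] = [+0.0000, -1.0000, +0.6667]
  T[1,:] = [-1.2500, +0.0000, +0.5000]
  T[2,:] = [-0.5000, -1.0000, +0.0000]
|roots of det(T-λI)|: 1.1616, 0.9657, 0.9657.
spectral radius ρ = 1.1616; 1.1616 > 1 ⇒ diverges.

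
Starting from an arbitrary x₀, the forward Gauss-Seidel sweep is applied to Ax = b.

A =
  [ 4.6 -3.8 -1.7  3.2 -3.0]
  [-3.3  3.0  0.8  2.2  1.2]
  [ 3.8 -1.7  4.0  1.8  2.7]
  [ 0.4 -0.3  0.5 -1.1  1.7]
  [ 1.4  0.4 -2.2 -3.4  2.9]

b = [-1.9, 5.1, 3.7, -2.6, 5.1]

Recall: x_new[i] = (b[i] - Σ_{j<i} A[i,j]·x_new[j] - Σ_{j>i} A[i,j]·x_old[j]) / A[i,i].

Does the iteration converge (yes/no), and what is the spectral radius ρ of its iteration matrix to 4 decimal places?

no, ρ = 1.6795

A = D + L + U where D = diag(4.6, 3, 4, -1.1, 2.9).
Gauss-Seidel: T = -(D+L)⁻¹U, row 0 first, T[0,3] = -(3.2)/(4.6) = -0.6957; later rows by forward substitution.
  T[0,:] = [+0.0000, +0.8261, +0.3696, -0.6957, +0.6522]
  T[1,:] = [+0.0000, +0.9087, +0.1399, -1.4986, +0.3174]
  T[2,:] = [+0.0000, -0.3986, -0.2916, -0.4260, -1.1597]
  T[3,:] = [+0.0000, -0.1286, -0.0363, -0.0379, +1.1689]
  T[4,:] = [+0.0000, -0.9773, -0.4615, +0.1749, +0.1321]
|roots of det(T-λI)|: 1.6795, 0.9398, 0.9398, 0.0499, 0.0000.
ρ(T) = max|λ| = 1.6795; 1.6795 > 1 ⇒ diverges.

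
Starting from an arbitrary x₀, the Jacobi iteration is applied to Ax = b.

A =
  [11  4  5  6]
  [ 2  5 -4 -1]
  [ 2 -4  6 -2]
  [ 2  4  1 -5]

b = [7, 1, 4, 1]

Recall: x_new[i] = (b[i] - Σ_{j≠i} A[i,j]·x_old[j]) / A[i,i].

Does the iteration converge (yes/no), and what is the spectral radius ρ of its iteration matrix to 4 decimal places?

no, ρ = 1.2108

Write A = D+L+U with D = diag(11, 5, 6, -5).
T_J = -D⁻¹(L+U): T[0,1] = -(4)/(11) = -0.3636; T[0,0] = 0.
  T[0,:] = [+0.0000 -0.3636 -0.4545 -0.5455]
  T[1,:] = [-0.4000 +0.0000 +0.8000 +0.2000]
  T[2,:] = [-0.3333 +0.6667 +0.0000 +0.3333]
  T[3,:] = [+0.4000 +0.8000 +0.2000 +0.0000]
eigenvalue magnitudes: 1.2108, 0.6774, 0.5157, 0.5157.
ρ = 1.2108; 1.2108 > 1: divergent.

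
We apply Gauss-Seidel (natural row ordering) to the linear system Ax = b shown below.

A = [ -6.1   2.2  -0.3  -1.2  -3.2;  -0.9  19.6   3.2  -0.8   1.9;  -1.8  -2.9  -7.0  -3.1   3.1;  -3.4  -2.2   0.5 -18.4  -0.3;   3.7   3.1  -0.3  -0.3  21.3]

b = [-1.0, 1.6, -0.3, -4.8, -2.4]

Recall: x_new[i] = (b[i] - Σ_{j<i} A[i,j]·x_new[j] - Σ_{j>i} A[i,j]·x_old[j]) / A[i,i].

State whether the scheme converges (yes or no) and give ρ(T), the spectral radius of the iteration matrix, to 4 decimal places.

Split A = D + L + U, D = diag(-6.1, 19.6, -7, -18.4, 21.3).
GS T = -(D+L)⁻¹U: row 0 first, T[0,1] = -(2.2)/(-6.1) = +0.3607; later rows by forward substitution.
  T[0,:] = [+0.0000  +0.3607  -0.0492  -0.1967  -0.5246]
  T[1,:] = [+0.0000  +0.0166  -0.1655  +0.0318  -0.1210]
  T[2,:] = [+0.0000  -0.0996  +0.0812  -0.4054  +0.6279]
  T[3,:] = [+0.0000  -0.0713  +0.0311  +0.0215  +0.1122]
  T[4,:] = [+0.0000  -0.0675  +0.0342  +0.0241  +0.1192]
|roots of det(T-λI)|: 0.2943, 0.0873, 0.0536, 0.0536, 0.0000.
ρ(T) = max|λ| = 0.2943; 0.2943 < 1 ⇒ converges.

yes, ρ = 0.2943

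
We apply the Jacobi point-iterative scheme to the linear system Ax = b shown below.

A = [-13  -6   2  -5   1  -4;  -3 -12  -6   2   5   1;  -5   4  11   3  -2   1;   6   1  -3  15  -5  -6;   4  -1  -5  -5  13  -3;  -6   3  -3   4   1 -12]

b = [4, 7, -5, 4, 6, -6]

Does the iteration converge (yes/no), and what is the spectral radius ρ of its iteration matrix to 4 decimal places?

no, ρ = 1.1323

A = D + L + U where D = diag(-13, -12, 11, 15, 13, -12).
Jacobi T = -D⁻¹(L+U): T[2,3] = -(3)/(11) = -0.2727; T[2,2] = 0.
  T[0,:] = [+0.0000  -0.4615  +0.1538  -0.3846  +0.0769  -0.3077]
  T[1,:] = [-0.2500  +0.0000  -0.5000  +0.1667  +0.4167  +0.0833]
  T[2,:] = [+0.4545  -0.3636  +0.0000  -0.2727  +0.1818  -0.0909]
  T[3,:] = [-0.4000  -0.0667  +0.2000  +0.0000  +0.3333  +0.4000]
  T[4,:] = [-0.3077  +0.0769  +0.3846  +0.3846  +0.0000  +0.2308]
  T[5,:] = [-0.5000  +0.2500  -0.2500  +0.3333  +0.0833  +0.0000]
eigenvalue magnitudes: 1.1323, 0.5614, 0.5614, 0.3209, 0.3153, 0.0461.
ρ = 1.1323; 1.1323 > 1: divergent.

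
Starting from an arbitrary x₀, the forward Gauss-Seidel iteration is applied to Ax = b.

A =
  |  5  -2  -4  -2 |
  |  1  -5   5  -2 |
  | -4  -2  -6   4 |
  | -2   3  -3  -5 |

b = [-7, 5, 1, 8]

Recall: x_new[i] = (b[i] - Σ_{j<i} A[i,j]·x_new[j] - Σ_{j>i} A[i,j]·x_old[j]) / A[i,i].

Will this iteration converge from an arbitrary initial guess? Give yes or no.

Write A = D+L+U with D = diag(5, -5, -6, -5).
Gauss-Seidel: T = -(D+L)⁻¹U, row 0 first, T[0,1] = -(-2)/(5) = +0.4000; later rows by forward substitution.
  T[0,:] = [+0.0000 +0.4000 +0.8000 +0.4000]
  T[1,:] = [+0.0000 +0.0800 +1.1600 -0.3200]
  T[2,:] = [+0.0000 -0.2933 -0.9200 +0.5067]
  T[3,:] = [+0.0000 +0.0640 +0.9280 -0.6560]
moduli |λ_i(T)| = 1.2727, 0.2895, 0.2895, 0.0000.
spectral radius ρ = 1.2727; 1.2727 > 1, so it fails to converge.

no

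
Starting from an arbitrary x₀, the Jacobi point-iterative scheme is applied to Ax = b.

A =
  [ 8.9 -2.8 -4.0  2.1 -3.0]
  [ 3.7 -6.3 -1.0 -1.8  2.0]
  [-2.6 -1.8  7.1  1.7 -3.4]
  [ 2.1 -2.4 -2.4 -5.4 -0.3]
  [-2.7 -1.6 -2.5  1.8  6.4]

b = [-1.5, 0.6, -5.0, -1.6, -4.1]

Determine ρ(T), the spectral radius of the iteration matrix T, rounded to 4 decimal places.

1.1245

Let D = diag(8.9, -6.3, 7.1, -5.4, 6.4); L, U the strict triangles.
T_J = -D⁻¹(L+U): T[0,4] = -(-3)/(8.9) = +0.3371; T[0,0] = 0.
  T[0,:] = [+0.0000 +0.3146 +0.4494 -0.2360 +0.3371]
  T[1,:] = [+0.5873 +0.0000 -0.1587 -0.2857 +0.3175]
  T[2,:] = [+0.3662 +0.2535 +0.0000 -0.2394 +0.4789]
  T[3,:] = [+0.3889 -0.4444 -0.4444 +0.0000 -0.0556]
  T[4,:] = [+0.4219 +0.2500 +0.3906 -0.2812 +0.0000]
eigenvalue magnitudes: 1.1245, 0.5029, 0.5029, 0.1846, 0.0378.
ρ(T) = max|λ| = 1.1245; 1.1245 > 1: divergent.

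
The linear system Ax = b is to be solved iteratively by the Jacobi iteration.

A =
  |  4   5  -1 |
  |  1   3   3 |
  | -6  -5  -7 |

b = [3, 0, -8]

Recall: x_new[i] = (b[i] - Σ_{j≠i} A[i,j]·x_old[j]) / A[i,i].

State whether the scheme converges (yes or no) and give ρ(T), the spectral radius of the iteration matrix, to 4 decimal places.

A = D + L + U where D = diag(4, 3, -7).
Jacobi: T = -D⁻¹(L+U), T[1,2] = -(3)/(3) = -1.0000; T[1,1] = 0.
  T[0,:] = [+0.0000 -1.2500 +0.2500]
  T[1,:] = [-0.3333 +0.0000 -1.0000]
  T[2,:] = [-0.8571 -0.7143 +0.0000]
eigenvalue magnitudes: 1.3016, 0.8817, 0.8817.
spectral radius ρ = 1.3016; 1.3016 > 1 ⇒ diverges.

no, ρ = 1.3016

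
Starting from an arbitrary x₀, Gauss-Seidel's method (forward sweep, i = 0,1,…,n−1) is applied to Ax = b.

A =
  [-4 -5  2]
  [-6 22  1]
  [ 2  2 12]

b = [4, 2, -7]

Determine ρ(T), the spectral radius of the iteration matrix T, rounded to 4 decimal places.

0.4167

Diagonal D = diag(-4, 22, 12); L, U strict lower/upper.
Gauss-Seidel: T = -(D+L)⁻¹U, row 0 first, T[0,1] = -(-5)/(-4) = -1.2500; later rows by forward substitution.
  T[0,:] = [+0.0000 -1.2500 +0.5000]
  T[1,:] = [+0.0000 -0.3409 +0.0909]
  T[2,:] = [+0.0000 +0.2652 -0.0985]
|roots of det(T-λI)|: 0.4167, 0.0227, 0.0000.
ρ(T) = max|λ| = 0.4167; 0.4167 < 1, so it converges for any x₀.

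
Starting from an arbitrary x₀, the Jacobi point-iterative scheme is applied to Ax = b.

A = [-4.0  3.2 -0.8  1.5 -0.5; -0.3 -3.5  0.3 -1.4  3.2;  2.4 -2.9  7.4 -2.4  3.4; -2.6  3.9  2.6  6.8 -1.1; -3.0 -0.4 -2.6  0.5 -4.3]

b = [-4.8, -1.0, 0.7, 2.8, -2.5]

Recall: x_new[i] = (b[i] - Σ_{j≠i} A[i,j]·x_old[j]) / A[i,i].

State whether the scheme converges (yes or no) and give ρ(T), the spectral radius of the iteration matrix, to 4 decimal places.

A = D + L + U where D = diag(-4, -3.5, 7.4, 6.8, -4.3).
Jacobi T = -D⁻¹(L+U): T[2,0] = -(2.4)/(7.4) = -0.3243; T[2,2] = 0.
  T[0,:] = [+0.0000  +0.8000  -0.2000  +0.3750  -0.1250]
  T[1,:] = [-0.0857  +0.0000  +0.0857  -0.4000  +0.9143]
  T[2,:] = [-0.3243  +0.3919  +0.0000  +0.3243  -0.4595]
  T[3,:] = [+0.3824  -0.5735  -0.3824  +0.0000  +0.1618]
  T[4,:] = [-0.6977  -0.0930  -0.6047  +0.1163  +0.0000]
|eigenvalues of T|: 1.2683, 0.7763, 0.7763, 0.3013, 0.1725.
ρ = 1.2683; 1.2683 > 1 ⇒ diverges.

no, ρ = 1.2683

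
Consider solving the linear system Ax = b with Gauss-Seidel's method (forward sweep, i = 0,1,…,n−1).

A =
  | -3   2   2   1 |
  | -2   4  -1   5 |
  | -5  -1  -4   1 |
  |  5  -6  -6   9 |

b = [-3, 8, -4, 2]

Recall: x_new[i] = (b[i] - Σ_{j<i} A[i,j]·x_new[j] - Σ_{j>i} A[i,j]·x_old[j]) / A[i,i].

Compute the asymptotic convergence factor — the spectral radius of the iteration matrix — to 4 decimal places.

1.4987

Diagonal D = diag(-3, 4, -4, 9); L, U strict lower/upper.
T_GS = -(D+L)⁻¹U: row 0 first, T[0,3] = -(1)/(-3) = +0.3333; later rows by forward substitution.
  T[0,:] = [+0.0000 +0.6667 +0.6667 +0.3333]
  T[1,:] = [+0.0000 +0.3333 +0.5833 -1.0833]
  T[2,:] = [+0.0000 -0.9167 -0.9792 +0.1042]
  T[3,:] = [+0.0000 -0.7593 -0.6343 -0.8380]
|eigenvalues of T|: 1.4987, 0.1243, 0.1243, 0.0000.
spectral radius ρ = 1.4987; 1.4987 > 1, so it fails to converge.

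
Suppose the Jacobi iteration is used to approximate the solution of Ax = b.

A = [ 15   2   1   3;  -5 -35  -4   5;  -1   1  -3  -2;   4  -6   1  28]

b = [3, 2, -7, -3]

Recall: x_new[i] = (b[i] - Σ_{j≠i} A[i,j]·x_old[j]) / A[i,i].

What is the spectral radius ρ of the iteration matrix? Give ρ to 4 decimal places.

0.3308

Split A = D + L + U, D = diag(15, -35, -3, 28).
Jacobi T = -D⁻¹(L+U): T[3,1] = -(-6)/(28) = +0.2143; T[3,3] = 0.
  T[0,:] = [+0.0000, -0.1333, -0.0667, -0.2000]
  T[1,:] = [-0.1429, +0.0000, -0.1143, +0.1429]
  T[2,:] = [-0.3333, +0.3333, +0.0000, -0.6667]
  T[3,:] = [-0.1429, +0.2143, -0.0357, +0.0000]
|λ(T)| sorted: 0.3308, 0.2437, 0.2437, 0.0866.
ρ = 0.3308; 0.3308 < 1: convergent.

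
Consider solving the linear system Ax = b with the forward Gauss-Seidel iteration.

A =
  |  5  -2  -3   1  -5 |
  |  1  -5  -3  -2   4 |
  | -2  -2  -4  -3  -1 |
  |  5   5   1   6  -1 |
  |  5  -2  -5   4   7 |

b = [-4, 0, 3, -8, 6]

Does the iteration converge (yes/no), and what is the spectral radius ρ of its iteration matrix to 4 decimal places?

Split A = D + L + U, D = diag(5, -5, -4, 6, 7).
T_GS = -(D+L)⁻¹U: row 0 first, T[0,2] = -(-3)/(5) = +0.6000; later rows by forward substitution.
  T[0,:] = [+0.0000 +0.4000 +0.6000 -0.2000 +1.0000]
  T[1,:] = [+0.0000 +0.0800 -0.4800 -0.4400 +1.0000]
  T[2,:] = [+0.0000 -0.2400 -0.0600 -0.4300 -1.2500]
  T[3,:] = [+0.0000 -0.3600 -0.0900 +0.6050 -1.2917]
  T[4,:] = [+0.0000 -0.2286 -0.5571 -0.6357 -0.5833]
|roots of det(T-λI)|: 1.5163, 1.2165, 0.3727, 0.0312, 0.0000.
spectral radius ρ = 1.5163; 1.5163 > 1, so it fails to converge.

no, ρ = 1.5163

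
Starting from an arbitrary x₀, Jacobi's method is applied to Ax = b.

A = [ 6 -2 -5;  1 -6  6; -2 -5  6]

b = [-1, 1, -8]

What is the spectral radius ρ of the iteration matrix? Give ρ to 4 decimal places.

Split A = D + L + U, D = diag(6, -6, 6).
Jacobi T = -D⁻¹(L+U): T[0,2] = -(-5)/(6) = +0.8333; T[0,0] = 0.
  T[0,:] = [+0.0000, +0.3333, +0.8333]
  T[1,:] = [+0.1667, +0.0000, +1.0000]
  T[2,:] = [+0.3333, +0.8333, +0.0000]
moduli |λ_i(T)| = 1.1667, 0.9652, 0.2015.
ρ(T) = max|λ| = 1.1667; 1.1667 > 1 ⇒ diverges.

1.1667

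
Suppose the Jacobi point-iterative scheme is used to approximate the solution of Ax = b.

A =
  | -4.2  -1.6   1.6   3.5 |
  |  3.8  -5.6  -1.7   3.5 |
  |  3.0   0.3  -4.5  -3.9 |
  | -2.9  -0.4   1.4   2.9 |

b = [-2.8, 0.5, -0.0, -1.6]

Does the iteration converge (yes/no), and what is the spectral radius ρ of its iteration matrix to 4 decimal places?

Diagonal D = diag(-4.2, -5.6, -4.5, 2.9); L, U strict lower/upper.
T_J = -D⁻¹(L+U): T[1,2] = -(-1.7)/(-5.6) = -0.3036; T[1,1] = 0.
  T[0,:] = [+0.0000, -0.3810, +0.3810, +0.8333]
  T[1,:] = [+0.6786, +0.0000, -0.3036, +0.6250]
  T[2,:] = [+0.6667, +0.0667, +0.0000, -0.8667]
  T[3,:] = [+1.0000, +0.1379, -0.4828, +0.0000]
moduli |λ_i(T)| = 1.3445, 0.6665, 0.6665, 0.0386.
ρ = 1.3445; 1.3445 > 1 ⇒ diverges.

no, ρ = 1.3445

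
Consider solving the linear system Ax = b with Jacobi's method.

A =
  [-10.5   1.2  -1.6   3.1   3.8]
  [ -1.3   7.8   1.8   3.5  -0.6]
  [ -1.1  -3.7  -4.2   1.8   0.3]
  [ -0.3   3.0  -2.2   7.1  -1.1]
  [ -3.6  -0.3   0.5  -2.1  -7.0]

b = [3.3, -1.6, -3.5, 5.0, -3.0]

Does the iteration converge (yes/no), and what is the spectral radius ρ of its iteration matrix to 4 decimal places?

Split A = D + L + U, D = diag(-10.5, 7.8, -4.2, 7.1, -7).
T_J = -D⁻¹(L+U): T[3,4] = -(-1.1)/(7.1) = +0.1549; T[3,3] = 0.
  T[0,:] = [+0.0000, +0.1143, -0.1524, +0.2952, +0.3619]
  T[1,:] = [+0.1667, +0.0000, -0.2308, -0.4487, +0.0769]
  T[2,:] = [-0.2619, -0.8810, +0.0000, +0.4286, +0.0714]
  T[3,:] = [+0.0423, -0.4225, +0.3099, +0.0000, +0.1549]
  T[4,:] = [-0.5143, -0.0429, +0.0714, -0.3000, +0.0000]
eigenvalue magnitudes: 0.8551, 0.5097, 0.5097, 0.4849, 0.4849.
ρ = 0.8551; 0.8551 < 1, so it converges for any x₀.

yes, ρ = 0.8551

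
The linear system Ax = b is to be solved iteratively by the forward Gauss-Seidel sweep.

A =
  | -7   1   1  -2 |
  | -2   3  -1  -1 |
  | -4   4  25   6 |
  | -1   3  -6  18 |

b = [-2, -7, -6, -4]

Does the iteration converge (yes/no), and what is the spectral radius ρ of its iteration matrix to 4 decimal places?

yes, ρ = 0.2536

Diagonal D = diag(-7, 3, 25, 18); L, U strict lower/upper.
GS T = -(D+L)⁻¹U: row 0 first, T[0,3] = -(-2)/(-7) = -0.2857; later rows by forward substitution.
  T[0,:] = [+0.0000  +0.1429  +0.1429  -0.2857]
  T[1,:] = [+0.0000  +0.0952  +0.4286  +0.1429]
  T[2,:] = [+0.0000  +0.0076  -0.0457  -0.3086]
  T[3,:] = [+0.0000  -0.0054  -0.0787  -0.1425]
|eigenvalues of T|: 0.2536, 0.1430, 0.0175, 0.0000.
spectral radius ρ = 0.2536; 0.2536 < 1 ⇒ converges.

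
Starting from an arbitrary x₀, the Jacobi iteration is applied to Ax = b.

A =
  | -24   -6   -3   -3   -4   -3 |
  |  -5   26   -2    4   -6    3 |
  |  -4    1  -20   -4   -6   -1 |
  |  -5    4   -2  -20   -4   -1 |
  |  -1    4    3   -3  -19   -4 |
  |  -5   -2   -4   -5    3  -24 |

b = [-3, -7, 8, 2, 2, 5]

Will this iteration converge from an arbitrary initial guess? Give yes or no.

yes

A = D + L + U where D = diag(-24, 26, -20, -20, -19, -24).
Jacobi: T = -D⁻¹(L+U), T[2,5] = -(-1)/(-20) = -0.0500; T[2,2] = 0.
  T[0,:] = [+0.0000  -0.2500  -0.1250  -0.1250  -0.1667  -0.1250]
  T[1,:] = [+0.1923  +0.0000  +0.0769  -0.1538  +0.2308  -0.1154]
  T[2,:] = [-0.2000  +0.0500  +0.0000  -0.2000  -0.3000  -0.0500]
  T[3,:] = [-0.2500  +0.2000  -0.1000  +0.0000  -0.2000  -0.0500]
  T[4,:] = [-0.0526  +0.2105  +0.1579  -0.1579  +0.0000  -0.2105]
  T[5,:] = [-0.2083  -0.0833  -0.1667  -0.2083  +0.1250  +0.0000]
moduli |λ_i(T)| = 0.5112, 0.3652, 0.3652, 0.1743, 0.1743, 0.1404.
ρ = 0.5112; 0.5112 < 1, so it converges for any x₀.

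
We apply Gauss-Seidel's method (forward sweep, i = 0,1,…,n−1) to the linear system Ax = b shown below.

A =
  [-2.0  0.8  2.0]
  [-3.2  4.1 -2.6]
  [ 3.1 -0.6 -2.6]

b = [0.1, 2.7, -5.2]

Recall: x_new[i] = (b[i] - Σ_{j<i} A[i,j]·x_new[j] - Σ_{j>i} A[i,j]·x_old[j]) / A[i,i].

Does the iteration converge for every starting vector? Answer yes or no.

no

A = D + L + U where D = diag(-2, 4.1, -2.6).
T_GS = -(D+L)⁻¹U: row 0 first, T[0,1] = -(0.8)/(-2) = +0.4000; later rows by forward substitution.
  T[0,:] = [+0.0000 +0.4000 +1.0000]
  T[1,:] = [+0.0000 +0.3122 +1.4146]
  T[2,:] = [+0.0000 +0.4049 +0.8659]
|λ(T)| sorted: 1.3949, 0.2168, 0.0000.
spectral radius ρ = 1.3949; 1.3949 > 1, so it fails to converge.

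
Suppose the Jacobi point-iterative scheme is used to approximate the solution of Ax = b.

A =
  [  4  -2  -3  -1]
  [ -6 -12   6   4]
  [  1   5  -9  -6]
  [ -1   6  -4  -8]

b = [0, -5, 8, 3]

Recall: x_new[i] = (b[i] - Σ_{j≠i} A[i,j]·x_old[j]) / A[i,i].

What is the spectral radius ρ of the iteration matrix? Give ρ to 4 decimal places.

1.1749

Let D = diag(4, -12, -9, -8); L, U the strict triangles.
Jacobi T = -D⁻¹(L+U): T[1,3] = -(4)/(-12) = +0.3333; T[1,1] = 0.
  T[0,:] = [+0.0000  +0.5000  +0.7500  +0.2500]
  T[1,:] = [-0.5000  +0.0000  +0.5000  +0.3333]
  T[2,:] = [+0.1111  +0.5556  +0.0000  -0.6667]
  T[3,:] = [-0.1250  +0.7500  -0.5000  +0.0000]
|λ(T)| sorted: 1.1749, 0.6695, 0.6155, 0.6155.
spectral radius ρ = 1.1749; 1.1749 > 1, so it fails to converge.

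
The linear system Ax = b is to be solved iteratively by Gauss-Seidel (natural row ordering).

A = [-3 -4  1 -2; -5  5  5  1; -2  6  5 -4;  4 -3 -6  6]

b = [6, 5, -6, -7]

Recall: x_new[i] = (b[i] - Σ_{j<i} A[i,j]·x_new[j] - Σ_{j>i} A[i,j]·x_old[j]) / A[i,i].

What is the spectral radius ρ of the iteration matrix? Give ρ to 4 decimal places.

1.2425

A = D + L + U where D = diag(-3, 5, 5, 6).
GS T = -(D+L)⁻¹U: row 0 first, T[0,3] = -(-2)/(-3) = -0.6667; later rows by forward substitution.
  T[0,:] = [+0.0000  -1.3333  +0.3333  -0.6667]
  T[1,:] = [+0.0000  -1.3333  -0.6667  -0.8667]
  T[2,:] = [+0.0000  +1.0667  +0.9333  +1.5733]
  T[3,:] = [+0.0000  +1.2889  +0.3778  +1.5844]
|λ(T)| sorted: 1.2425, 0.7861, 0.7281, 0.0000.
spectral radius ρ = 1.2425; 1.2425 > 1: divergent.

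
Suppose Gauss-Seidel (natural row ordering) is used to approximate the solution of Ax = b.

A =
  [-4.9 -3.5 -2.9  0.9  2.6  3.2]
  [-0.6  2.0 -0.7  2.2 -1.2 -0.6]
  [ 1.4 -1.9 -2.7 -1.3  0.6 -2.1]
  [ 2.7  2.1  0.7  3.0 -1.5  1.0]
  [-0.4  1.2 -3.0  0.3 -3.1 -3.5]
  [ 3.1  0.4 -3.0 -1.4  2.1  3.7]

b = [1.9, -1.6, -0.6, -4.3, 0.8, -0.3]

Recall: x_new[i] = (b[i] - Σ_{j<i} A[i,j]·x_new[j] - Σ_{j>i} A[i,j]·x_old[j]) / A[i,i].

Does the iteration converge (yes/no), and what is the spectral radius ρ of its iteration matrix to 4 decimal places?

no, ρ = 1.3397

Diagonal D = diag(-4.9, 2, -2.7, 3, -3.1, 3.7); L, U strict lower/upper.
Gauss-Seidel: T = -(D+L)⁻¹U, row 0 first, T[0,5] = -(3.2)/(-4.9) = +0.6531; later rows by forward substitution.
  T[0,:] = [+0.0000 -0.7143 -0.5918 +0.1837 +0.5306 +0.6531]
  T[1,:] = [+0.0000 -0.2143 +0.1724 -1.0449 +0.7592 +0.4959]
  T[2,:] = [+0.0000 -0.2196 -0.4282 +0.3491 -0.0369 -0.7881]
  T[3,:] = [+0.0000 +0.8441 +0.5119 +0.4847 -0.5004 -1.0843]
  T[4,:] = [+0.0000 +0.3034 +0.6071 -0.7191 +0.2127 -0.3636]
  T[5,:] = [+0.0000 +0.5908 -0.0209 +0.8336 -0.8666 -1.4437]
|λ(T)| sorted: 1.3397, 0.7020, 0.6650, 0.6650, 0.1369, 0.0000.
spectral radius ρ = 1.3397; 1.3397 > 1: divergent.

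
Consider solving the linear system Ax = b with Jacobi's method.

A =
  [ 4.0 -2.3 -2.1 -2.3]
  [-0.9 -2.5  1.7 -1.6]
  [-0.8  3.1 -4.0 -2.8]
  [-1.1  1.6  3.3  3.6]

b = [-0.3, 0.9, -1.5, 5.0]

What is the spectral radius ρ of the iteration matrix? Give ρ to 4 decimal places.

A = D + L + U where D = diag(4, -2.5, -4, 3.6).
Jacobi T = -D⁻¹(L+U): T[3,0] = -(-1.1)/(3.6) = +0.3056; T[3,3] = 0.
  T[0,:] = [+0.0000  +0.5750  +0.5250  +0.5750]
  T[1,:] = [-0.3600  +0.0000  +0.6800  -0.6400]
  T[2,:] = [-0.2000  +0.7750  +0.0000  -0.7000]
  T[3,:] = [+0.3056  -0.4444  -0.9167  +0.0000]
|λ(T)| sorted: 1.2725, 0.9002, 0.4458, 0.0735.
ρ = 1.2725; 1.2725 > 1, so it fails to converge.

1.2725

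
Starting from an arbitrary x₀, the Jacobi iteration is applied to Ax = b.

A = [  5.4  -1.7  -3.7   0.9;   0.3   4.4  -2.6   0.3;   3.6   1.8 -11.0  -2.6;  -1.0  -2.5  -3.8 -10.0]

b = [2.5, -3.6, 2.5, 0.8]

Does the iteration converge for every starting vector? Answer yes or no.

yes

Let D = diag(5.4, 4.4, -11, -10); L, U the strict triangles.
Jacobi T = -D⁻¹(L+U): T[0,3] = -(0.9)/(5.4) = -0.1667; T[0,0] = 0.
  T[0,:] = [+0.0000, +0.3148, +0.6852, -0.1667]
  T[1,:] = [-0.0682, +0.0000, +0.5909, -0.0682]
  T[2,:] = [+0.3273, +0.1636, +0.0000, -0.2364]
  T[3,:] = [-0.1000, -0.2500, -0.3800, +0.0000]
moduli |λ_i(T)| = 0.7768, 0.3888, 0.2840, 0.1039.
spectral radius ρ = 0.7768; 0.7768 < 1: convergent.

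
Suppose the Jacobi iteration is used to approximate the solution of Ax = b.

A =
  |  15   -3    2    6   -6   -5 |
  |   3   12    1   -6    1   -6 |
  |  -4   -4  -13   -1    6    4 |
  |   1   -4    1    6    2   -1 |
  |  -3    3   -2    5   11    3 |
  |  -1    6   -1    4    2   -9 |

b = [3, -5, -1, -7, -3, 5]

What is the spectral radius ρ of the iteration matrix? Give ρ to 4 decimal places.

1.1573

Diagonal D = diag(15, 12, -13, 6, 11, -9); L, U strict lower/upper.
T_J = -D⁻¹(L+U): T[3,0] = -(1)/(6) = -0.1667; T[3,3] = 0.
  T[0,:] = [+0.0000 +0.2000 -0.1333 -0.4000 +0.4000 +0.3333]
  T[1,:] = [-0.2500 +0.0000 -0.0833 +0.5000 -0.0833 +0.5000]
  T[2,:] = [-0.3077 -0.3077 +0.0000 -0.0769 +0.4615 +0.3077]
  T[3,:] = [-0.1667 +0.6667 -0.1667 +0.0000 -0.3333 +0.1667]
  T[4,:] = [+0.2727 -0.2727 +0.1818 -0.4545 +0.0000 -0.2727]
  T[5,:] = [-0.1111 +0.6667 -0.1111 +0.4444 +0.2222 +0.0000]
|eigenvalues of T|: 1.1573, 0.5313, 0.5313, 0.5259, 0.2022, 0.2022.
ρ = 1.1573; 1.1573 > 1 ⇒ diverges.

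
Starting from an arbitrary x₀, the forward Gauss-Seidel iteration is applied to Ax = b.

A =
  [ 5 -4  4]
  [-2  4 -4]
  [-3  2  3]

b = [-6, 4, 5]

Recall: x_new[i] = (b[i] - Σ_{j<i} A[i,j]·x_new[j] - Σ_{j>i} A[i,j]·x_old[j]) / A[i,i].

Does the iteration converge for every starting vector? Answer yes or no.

no

Write A = D+L+U with D = diag(5, 4, 3).
T_GS = -(D+L)⁻¹U: row 0 first, T[0,2] = -(4)/(5) = -0.8000; later rows by forward substitution.
  T[0,:] = [+0.0000 +0.8000 -0.8000]
  T[1,:] = [+0.0000 +0.4000 +0.6000]
  T[2,:] = [+0.0000 +0.5333 -1.2000]
|roots of det(T-λI)|: 1.3798, 0.5798, 0.0000.
ρ(T) = max|λ| = 1.3798; 1.3798 > 1 ⇒ diverges.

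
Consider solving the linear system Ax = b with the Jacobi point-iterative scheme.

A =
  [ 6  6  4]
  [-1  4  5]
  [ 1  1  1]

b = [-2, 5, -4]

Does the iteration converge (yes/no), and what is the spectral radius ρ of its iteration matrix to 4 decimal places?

no, ρ = 1.5396

Let D = diag(6, 4, 1); L, U the strict triangles.
T_J = -D⁻¹(L+U): T[0,1] = -(6)/(6) = -1.0000; T[0,0] = 0.
  T[0,:] = [+0.0000  -1.0000  -0.6667]
  T[1,:] = [+0.2500  +0.0000  -1.2500]
  T[2,:] = [-1.0000  -1.0000  +0.0000]
|roots of det(T-λI)|: 1.5396, 0.8388, 0.8388.
spectral radius ρ = 1.5396; 1.5396 > 1: divergent.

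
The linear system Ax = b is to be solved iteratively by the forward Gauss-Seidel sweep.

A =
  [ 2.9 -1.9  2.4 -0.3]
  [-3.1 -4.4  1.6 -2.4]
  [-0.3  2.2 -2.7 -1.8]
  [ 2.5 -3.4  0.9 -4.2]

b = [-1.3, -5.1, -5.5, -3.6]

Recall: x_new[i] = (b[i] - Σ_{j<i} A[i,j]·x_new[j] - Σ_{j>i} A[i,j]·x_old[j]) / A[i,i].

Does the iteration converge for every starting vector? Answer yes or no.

Diagonal D = diag(2.9, -4.4, -2.7, -4.2); L, U strict lower/upper.
T_GS = -(D+L)⁻¹U: row 0 first, T[0,1] = -(-1.9)/(2.9) = +0.6552; later rows by forward substitution.
  T[0,:] = [+0.0000, +0.6552, -0.8276, +0.1034]
  T[1,:] = [+0.0000, -0.4616, +0.9467, -0.6183]
  T[2,:] = [+0.0000, -0.4489, +0.8633, -1.1820]
  T[3,:] = [+0.0000, +0.6675, -1.0740, +0.3089]
|roots of det(T-λI)|: 1.2243, 0.6353, 0.1216, 0.0000.
spectral radius ρ = 1.2243; 1.2243 > 1: divergent.

no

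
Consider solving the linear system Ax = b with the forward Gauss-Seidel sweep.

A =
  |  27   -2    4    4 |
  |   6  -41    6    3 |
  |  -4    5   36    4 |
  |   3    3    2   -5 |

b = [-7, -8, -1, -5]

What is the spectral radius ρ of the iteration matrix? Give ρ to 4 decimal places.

Let D = diag(27, -41, 36, -5); L, U the strict triangles.
Gauss-Seidel: T = -(D+L)⁻¹U, row 0 first, T[0,2] = -(4)/(27) = -0.1481; later rows by forward substitution.
  T[0,:] = [+0.0000 +0.0741 -0.1481 -0.1481]
  T[1,:] = [+0.0000 +0.0108 +0.1247 +0.0515]
  T[2,:] = [+0.0000 +0.0067 -0.0338 -0.1347]
  T[3,:] = [+0.0000 +0.0536 -0.0276 -0.1119]
|λ(T)| sorted: 0.1840, 0.0627, 0.0627, 0.0000.
ρ = 0.1840; 0.1840 < 1: convergent.

0.1840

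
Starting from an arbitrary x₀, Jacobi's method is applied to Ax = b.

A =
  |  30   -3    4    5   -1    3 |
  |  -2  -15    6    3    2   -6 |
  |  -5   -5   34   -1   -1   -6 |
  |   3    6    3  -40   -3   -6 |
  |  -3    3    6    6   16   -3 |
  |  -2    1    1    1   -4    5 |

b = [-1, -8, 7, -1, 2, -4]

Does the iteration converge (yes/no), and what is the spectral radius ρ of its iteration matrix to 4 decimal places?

A = D + L + U where D = diag(30, -15, 34, -40, 16, 5).
T_J = -D⁻¹(L+U): T[3,2] = -(3)/(-40) = +0.0750; T[3,3] = 0.
  T[0,:] = [+0.0000 +0.1000 -0.1333 -0.1667 +0.0333 -0.1000]
  T[1,:] = [-0.1333 +0.0000 +0.4000 +0.2000 +0.1333 -0.4000]
  T[2,:] = [+0.1471 +0.1471 +0.0000 +0.0294 +0.0294 +0.1765]
  T[3,:] = [+0.0750 +0.1500 +0.0750 +0.0000 -0.0750 -0.1500]
  T[4,:] = [+0.1875 -0.1875 -0.3750 -0.3750 +0.0000 +0.1875]
  T[5,:] = [+0.4000 -0.2000 -0.2000 -0.2000 +0.8000 +0.0000]
moduli |λ_i(T)| = 0.6185, 0.4827, 0.3192, 0.3192, 0.2006, 0.0725.
ρ(T) = max|λ| = 0.6185; 0.6185 < 1: convergent.

yes, ρ = 0.6185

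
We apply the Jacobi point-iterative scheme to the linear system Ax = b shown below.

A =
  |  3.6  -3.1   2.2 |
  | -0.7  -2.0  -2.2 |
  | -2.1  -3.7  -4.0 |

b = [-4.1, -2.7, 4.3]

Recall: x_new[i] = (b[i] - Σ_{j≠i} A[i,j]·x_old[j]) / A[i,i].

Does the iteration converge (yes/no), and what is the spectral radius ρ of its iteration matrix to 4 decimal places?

no, ρ = 1.1400

A = D + L + U where D = diag(3.6, -2, -4).
T_J = -D⁻¹(L+U): T[1,2] = -(-2.2)/(-2) = -1.1000; T[1,1] = 0.
  T[0,:] = [+0.0000 +0.8611 -0.6111]
  T[1,:] = [-0.3500 +0.0000 -1.1000]
  T[2,:] = [-0.5250 -0.9250 +0.0000]
moduli |λ_i(T)| = 1.1400, 0.8195, 0.3205.
ρ(T) = max|λ| = 1.1400; 1.1400 > 1 ⇒ diverges.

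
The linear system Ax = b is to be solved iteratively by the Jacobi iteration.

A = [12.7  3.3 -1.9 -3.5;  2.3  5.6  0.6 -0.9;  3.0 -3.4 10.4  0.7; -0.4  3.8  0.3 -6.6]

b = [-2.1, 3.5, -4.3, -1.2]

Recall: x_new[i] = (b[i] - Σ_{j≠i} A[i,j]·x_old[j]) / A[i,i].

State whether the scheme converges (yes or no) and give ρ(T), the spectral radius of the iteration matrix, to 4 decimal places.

yes, ρ = 0.5426

A = D + L + U where D = diag(12.7, 5.6, 10.4, -6.6).
Jacobi: T = -D⁻¹(L+U), T[2,3] = -(0.7)/(10.4) = -0.0673; T[2,2] = 0.
  T[0,:] = [+0.0000 -0.2598 +0.1496 +0.2756]
  T[1,:] = [-0.4107 +0.0000 -0.1071 +0.1607]
  T[2,:] = [-0.2885 +0.3269 +0.0000 -0.0673]
  T[3,:] = [-0.0606 +0.5758 +0.0455 +0.0000]
|λ(T)| sorted: 0.5426, 0.3756, 0.3756, 0.1244.
spectral radius ρ = 0.5426; 0.5426 < 1 ⇒ converges.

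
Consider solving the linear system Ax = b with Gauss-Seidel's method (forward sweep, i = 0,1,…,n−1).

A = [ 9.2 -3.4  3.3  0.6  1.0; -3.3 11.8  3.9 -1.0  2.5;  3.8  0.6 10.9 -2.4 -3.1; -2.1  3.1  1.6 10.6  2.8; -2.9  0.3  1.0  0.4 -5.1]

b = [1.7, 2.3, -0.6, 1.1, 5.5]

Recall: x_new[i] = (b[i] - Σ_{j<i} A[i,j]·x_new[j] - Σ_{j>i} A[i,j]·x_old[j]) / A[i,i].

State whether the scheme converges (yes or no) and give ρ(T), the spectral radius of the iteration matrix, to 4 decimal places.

Split A = D + L + U, D = diag(9.2, 11.8, 10.9, 10.6, -5.1).
Gauss-Seidel: T = -(D+L)⁻¹U, row 0 first, T[0,1] = -(-3.4)/(9.2) = +0.3696; later rows by forward substitution.
  T[0,:] = [+0.0000  +0.3696  -0.3587  -0.0652  -0.1087]
  T[1,:] = [+0.0000  +0.1034  -0.4308  +0.0665  -0.2423]
  T[2,:] = [+0.0000  -0.1345  +0.1488  +0.2393  +0.3356]
  T[3,:] = [+0.0000  +0.0633  +0.0325  -0.0685  -0.2655]
  T[4,:] = [+0.0000  -0.2255  +0.2103  +0.0825  +0.0925]
moduli |λ_i(T)| = 0.5780, 0.2501, 0.2501, 0.1118, 0.0000.
ρ(T) = max|λ| = 0.5780; 0.5780 < 1, so it converges for any x₀.

yes, ρ = 0.5780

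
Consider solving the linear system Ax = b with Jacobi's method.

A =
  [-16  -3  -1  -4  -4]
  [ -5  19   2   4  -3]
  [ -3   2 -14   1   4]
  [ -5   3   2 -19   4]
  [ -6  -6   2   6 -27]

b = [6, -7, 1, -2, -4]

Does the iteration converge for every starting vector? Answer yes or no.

Write A = D+L+U with D = diag(-16, 19, -14, -19, -27).
Jacobi T = -D⁻¹(L+U): T[1,4] = -(-3)/(19) = +0.1579; T[1,1] = 0.
  T[0,:] = [+0.0000  -0.1875  -0.0625  -0.2500  -0.2500]
  T[1,:] = [+0.2632  +0.0000  -0.1053  -0.2105  +0.1579]
  T[2,:] = [-0.2143  +0.1429  +0.0000  +0.0714  +0.2857]
  T[3,:] = [-0.2632  +0.1579  +0.1053  +0.0000  +0.2105]
  T[4,:] = [-0.2222  -0.2222  +0.0741  +0.2222  +0.0000]
|roots of det(T-λI)|: 0.5221, 0.3327, 0.3327, 0.2388, 0.0843.
spectral radius ρ = 0.5221; 0.5221 < 1, so it converges for any x₀.

yes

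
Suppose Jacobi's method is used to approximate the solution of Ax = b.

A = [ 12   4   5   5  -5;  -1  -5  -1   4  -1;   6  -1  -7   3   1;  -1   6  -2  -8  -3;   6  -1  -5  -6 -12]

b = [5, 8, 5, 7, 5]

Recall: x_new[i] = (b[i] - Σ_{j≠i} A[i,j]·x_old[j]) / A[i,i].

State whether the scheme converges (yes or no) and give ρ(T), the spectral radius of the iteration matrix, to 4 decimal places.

Diagonal D = diag(12, -5, -7, -8, -12); L, U strict lower/upper.
Jacobi: T = -D⁻¹(L+U), T[3,1] = -(6)/(-8) = +0.7500; T[3,3] = 0.
  T[0,:] = [+0.0000 -0.3333 -0.4167 -0.4167 +0.4167]
  T[1,:] = [-0.2000 +0.0000 -0.2000 +0.8000 -0.2000]
  T[2,:] = [+0.8571 -0.1429 +0.0000 +0.4286 +0.1429]
  T[3,:] = [-0.1250 +0.7500 -0.2500 +0.0000 -0.3750]
  T[4,:] = [+0.5000 -0.0833 -0.4167 -0.5000 +0.0000]
moduli |λ_i(T)| = 1.1771, 0.8248, 0.6707, 0.6707, 0.3238.
spectral radius ρ = 1.1771; 1.1771 > 1 ⇒ diverges.

no, ρ = 1.1771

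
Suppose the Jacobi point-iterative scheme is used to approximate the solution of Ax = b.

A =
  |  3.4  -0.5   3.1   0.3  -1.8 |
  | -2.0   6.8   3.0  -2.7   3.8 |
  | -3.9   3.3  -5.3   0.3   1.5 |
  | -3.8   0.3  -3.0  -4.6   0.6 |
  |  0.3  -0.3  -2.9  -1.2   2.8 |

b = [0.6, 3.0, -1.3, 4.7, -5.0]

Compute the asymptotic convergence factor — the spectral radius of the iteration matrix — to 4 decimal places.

1.4317

Diagonal D = diag(3.4, 6.8, -5.3, -4.6, 2.8); L, U strict lower/upper.
T_J = -D⁻¹(L+U): T[2,1] = -(3.3)/(-5.3) = +0.6226; T[2,2] = 0.
  T[0,:] = [+0.0000, +0.1471, -0.9118, -0.0882, +0.5294]
  T[1,:] = [+0.2941, +0.0000, -0.4412, +0.3971, -0.5588]
  T[2,:] = [-0.7358, +0.6226, +0.0000, +0.0566, +0.2830]
  T[3,:] = [-0.8261, +0.0652, -0.6522, +0.0000, +0.1304]
  T[4,:] = [-0.1071, +0.1071, +1.0357, +0.4286, +0.0000]
moduli |λ_i(T)| = 1.4317, 0.7175, 0.7175, 0.5575, 0.5575.
ρ = 1.4317; 1.4317 > 1: divergent.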